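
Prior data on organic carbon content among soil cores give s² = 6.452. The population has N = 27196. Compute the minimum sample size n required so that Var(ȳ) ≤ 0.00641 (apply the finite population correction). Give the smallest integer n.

971

Without fpc, n₀ = s²/D = 6.452/0.00641 = 1006.5523.
With fpc, (1 − n/N)·s²/n ≤ D requires n ≥ n₀/(1 + n₀/N) = 1006.5523/(1 + 1006.5523/27196) = 970.6283.
Rounding up, n = 971.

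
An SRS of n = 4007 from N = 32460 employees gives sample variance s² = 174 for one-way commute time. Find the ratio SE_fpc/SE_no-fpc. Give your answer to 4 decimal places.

0.9362

f = n/N = 4007/32460 = 0.12344424.
SE_no-fpc = √(s²/n) = 0.20838428; SE_fpc = √((1−f)s²/n) = 0.19509886.
Ratio = √(1−f) = 0.93624557.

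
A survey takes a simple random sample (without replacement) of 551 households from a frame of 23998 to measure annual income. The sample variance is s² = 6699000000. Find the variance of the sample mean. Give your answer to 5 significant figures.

1.1879 × 10^7

Under SRS without replacement, Var(ȳ) = (1 − f)·s²/n with f = n/N = 551/23998 = 0.02296025.
Var(ȳ) = (1 − 0.02296025)·6699000000/551 = 0.97703975·1.2157895 × 10^7 = 1.1878746 × 10^7.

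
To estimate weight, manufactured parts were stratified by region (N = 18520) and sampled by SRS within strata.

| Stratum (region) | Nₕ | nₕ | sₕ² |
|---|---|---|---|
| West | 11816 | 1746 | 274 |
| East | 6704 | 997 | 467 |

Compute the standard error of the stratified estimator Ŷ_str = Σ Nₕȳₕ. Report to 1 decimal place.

6049.3

Var(Ŷ_str) = Σₕ Nₕ²(1 − fₕ)sₕ²/nₕ.
West: 11816²·(1 − 1746/11816)·274/1746 = 1.8672664 × 10^7.
East: 6704²·(1 − 997/6704)·467/997 = 1.7921056 × 10^7.
Sum = 3.659372 × 10^7.
SE = √(3.659372 × 10^7) = 6049.3.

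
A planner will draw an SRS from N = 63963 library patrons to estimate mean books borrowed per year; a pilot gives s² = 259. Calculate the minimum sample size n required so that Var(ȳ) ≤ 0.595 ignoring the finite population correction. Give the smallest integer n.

Without fpc, n₀ = s²/D = 259/0.595 = 435.2941.
Rounding up, n = 436.

436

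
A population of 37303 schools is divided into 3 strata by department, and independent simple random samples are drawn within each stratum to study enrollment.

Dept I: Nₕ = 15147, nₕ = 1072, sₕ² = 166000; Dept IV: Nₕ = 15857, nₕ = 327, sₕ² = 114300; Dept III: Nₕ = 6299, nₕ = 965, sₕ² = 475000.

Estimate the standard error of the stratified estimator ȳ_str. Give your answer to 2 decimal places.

9.87

Var(ȳ_str) = Σₕ Wₕ²(1 − fₕ)sₕ²/nₕ with Wₕ = Nₕ/N, N = 37303.
Dept I: Wₕ = 0.40605313; term = 0.40605313²·(1 − 0.07077309)·166000/1072 = 23.724704.
Dept IV: Wₕ = 0.42508645; term = 0.42508645²·(1 − 0.02062181)·114300/327 = 61.859078.
Dept III: Wₕ = 0.16886041; term = 0.16886041²·(1 − 0.15319892)·475000/965 = 11.885115.
Sum = 97.468897.
SE = √(97.468897) = 9.87.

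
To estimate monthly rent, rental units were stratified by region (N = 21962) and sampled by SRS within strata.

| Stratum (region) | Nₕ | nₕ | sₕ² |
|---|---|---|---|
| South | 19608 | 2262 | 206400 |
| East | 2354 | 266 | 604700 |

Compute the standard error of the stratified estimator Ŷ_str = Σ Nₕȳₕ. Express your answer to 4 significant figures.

Var(Ŷ_str) = Σₕ Nₕ²(1 − fₕ)sₕ²/nₕ.
South: 19608²·(1 − 2262/19608)·206400/2262 = 3.1034856 × 10^10.
East: 2354²·(1 − 266/2354)·604700/266 = 1.1173656 × 10^10.
Sum = 4.2208512 × 10^10.
SE = √(4.2208512 × 10^10) = 205400.

205400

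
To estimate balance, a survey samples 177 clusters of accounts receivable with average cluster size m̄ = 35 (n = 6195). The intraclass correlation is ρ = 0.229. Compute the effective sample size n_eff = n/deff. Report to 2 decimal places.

705.10

deff = 1 + (35 − 1)·0.229 = 1 + 7.786 = 8.786.
n_eff = 6195 / 8.786 = 705.10.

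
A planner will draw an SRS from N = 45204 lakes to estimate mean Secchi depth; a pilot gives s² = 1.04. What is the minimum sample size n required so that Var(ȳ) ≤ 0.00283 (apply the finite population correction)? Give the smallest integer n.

Without fpc, n₀ = s²/D = 1.04/0.00283 = 367.4912.
With fpc, (1 − n/N)·s²/n ≤ D requires n ≥ n₀/(1 + n₀/N) = 367.4912/(1 + 367.4912/45204) = 364.5277.
Rounding up, n = 365.

365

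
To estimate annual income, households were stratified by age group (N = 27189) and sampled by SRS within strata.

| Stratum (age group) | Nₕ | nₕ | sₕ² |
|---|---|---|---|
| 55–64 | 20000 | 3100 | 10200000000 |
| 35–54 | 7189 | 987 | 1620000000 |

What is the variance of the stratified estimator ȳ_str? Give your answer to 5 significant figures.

1.6034 × 10^6

Var(ȳ_str) = Σₕ Wₕ²(1 − fₕ)sₕ²/nₕ with Wₕ = Nₕ/N, N = 27189.
55–64: Wₕ = 0.73559160; term = 0.73559160²·(1 − 0.15500000)·10200000000/3100 = 1.5044187 × 10^6.
35–54: Wₕ = 0.26440840; term = 0.26440840²·(1 − 0.13729309)·1620000000/987 = 98994.63.
Sum = 1.6034133 × 10^6.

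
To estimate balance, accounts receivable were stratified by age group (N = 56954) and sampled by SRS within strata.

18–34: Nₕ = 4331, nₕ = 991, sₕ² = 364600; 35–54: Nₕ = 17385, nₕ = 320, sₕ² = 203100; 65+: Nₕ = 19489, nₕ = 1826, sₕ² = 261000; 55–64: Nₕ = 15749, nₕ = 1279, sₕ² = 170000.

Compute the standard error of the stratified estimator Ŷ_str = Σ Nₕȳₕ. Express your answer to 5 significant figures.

522600

Var(Ŷ_str) = Σₕ Nₕ²(1 − fₕ)sₕ²/nₕ.
18–34: 4331²·(1 − 991/4331)·364600/991 = 5.3220342 × 10^9.
35–54: 17385²·(1 − 320/17385)·203100/320 = 1.8829593 × 10^11.
65+: 19489²·(1 − 1826/19489)·261000/1826 = 4.9203246 × 10^10.
55–64: 15749²·(1 − 1279/15749)·170000/1279 = 3.0290043 × 10^10.
Sum = 2.7311125 × 10^11.
SE = √(2.7311125 × 10^11) = 522600.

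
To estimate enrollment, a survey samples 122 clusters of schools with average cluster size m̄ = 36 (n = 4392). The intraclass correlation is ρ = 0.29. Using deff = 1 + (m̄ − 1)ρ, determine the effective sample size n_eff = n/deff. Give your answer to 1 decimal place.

393.9

deff = 1 + (36 − 1)·0.29 = 1 + 10.15 = 11.15.
n_eff = 4392 / 11.15 = 393.9.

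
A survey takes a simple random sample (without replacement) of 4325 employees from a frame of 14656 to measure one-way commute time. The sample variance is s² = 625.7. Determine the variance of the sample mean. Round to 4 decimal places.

0.1020

Under SRS without replacement, Var(ȳ) = (1 − f)·s²/n with f = n/N = 4325/14656 = 0.29510098.
Var(ȳ) = (1 − 0.29510098)·625.7/4325 = 0.70489902·0.14467052 = 0.10197811.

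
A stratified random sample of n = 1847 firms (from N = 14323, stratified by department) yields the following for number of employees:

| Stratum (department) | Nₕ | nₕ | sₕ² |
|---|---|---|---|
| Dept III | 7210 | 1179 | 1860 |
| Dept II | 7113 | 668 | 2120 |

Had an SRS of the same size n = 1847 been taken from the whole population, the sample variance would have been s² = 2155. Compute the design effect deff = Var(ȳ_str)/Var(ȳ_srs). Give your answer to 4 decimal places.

1.0269

Var(ȳ_str) = Σ Wₕ²(1−fₕ)sₕ²/nₕ with Wₕ = Nₕ/14323:
  Dept III: (7210/14323)²·(1−1179/7210)·1860/1179 = 0.3343919
  Dept II: (7113/14323)²·(1−668/7113)·2120/668 = 0.70919742
  → Var(ȳ_str) = 1.0435893.
Var(ȳ_srs) = (1 − 1847/14323)·2155/1847 = 1.0162996.
deff = 1.0435893 / 1.0162996 = 1.0269.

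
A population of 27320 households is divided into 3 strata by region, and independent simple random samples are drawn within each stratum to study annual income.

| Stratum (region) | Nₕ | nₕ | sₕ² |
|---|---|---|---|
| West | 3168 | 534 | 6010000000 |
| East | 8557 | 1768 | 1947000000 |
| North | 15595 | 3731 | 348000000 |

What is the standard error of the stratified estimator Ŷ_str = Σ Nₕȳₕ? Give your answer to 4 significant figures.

1.323 × 10^7

Var(Ŷ_str) = Σₕ Nₕ²(1 − fₕ)sₕ²/nₕ.
West: 3168²·(1 − 534/3168)·6010000000/534 = 9.3914826 × 10^13.
East: 8557²·(1 − 1768/8557)·1947000000/1768 = 6.3975109 × 10^13.
North: 15595²·(1 − 3731/15595)·348000000/3731 = 1.7257207 × 10^13.
Sum = 1.7514714 × 10^14.
SE = √(1.7514714 × 10^14) = 1.323 × 10^7.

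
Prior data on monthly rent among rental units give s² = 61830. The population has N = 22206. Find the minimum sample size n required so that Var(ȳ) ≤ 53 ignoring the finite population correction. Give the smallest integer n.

1167

Without fpc, n₀ = s²/D = 61830/53 = 1166.6038.
Rounding up, n = 1167.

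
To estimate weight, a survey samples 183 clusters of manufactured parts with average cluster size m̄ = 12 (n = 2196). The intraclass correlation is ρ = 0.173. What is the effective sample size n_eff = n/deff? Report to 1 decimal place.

deff = 1 + (12 − 1)·0.173 = 1 + 1.903 = 2.903.
n_eff = 2196 / 2.903 = 756.5.

756.5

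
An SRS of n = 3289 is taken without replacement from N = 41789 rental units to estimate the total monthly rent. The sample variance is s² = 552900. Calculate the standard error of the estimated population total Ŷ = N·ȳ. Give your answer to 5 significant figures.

520060

Var(Ŷ) = N²·Var(ȳ) = N²·(1 − n/N)·s²/n.
f = 3289/41789 = 0.07870492; Var(ȳ) = 0.92129508·552900/3289 = 154.87505.
Var(Ŷ) = 41789² · 154.87505 = 2.7046148 × 10^11.
SE(Ŷ) = √(2.7046148 × 10^11) = 520060.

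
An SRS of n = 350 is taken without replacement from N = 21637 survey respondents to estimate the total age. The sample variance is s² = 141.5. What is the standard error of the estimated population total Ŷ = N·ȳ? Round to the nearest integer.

Var(Ŷ) = N²·Var(ȳ) = N²·(1 − n/N)·s²/n.
f = 350/21637 = 0.01617599; Var(ȳ) = 0.98382401·141.5/350 = 0.39774599.
Var(Ŷ) = 21637² · 0.39774599 = 1.8620867 × 10^8.
SE(Ŷ) = √(1.8620867 × 10^8) = 13646.

13646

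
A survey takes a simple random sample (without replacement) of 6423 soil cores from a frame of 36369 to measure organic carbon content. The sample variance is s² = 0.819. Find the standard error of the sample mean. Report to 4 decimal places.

0.0102

Under SRS without replacement, Var(ȳ) = (1 − f)·s²/n with f = n/N = 6423/36369 = 0.17660645.
Var(ȳ) = (1 − 0.17660645)·0.819/6423 = 0.82339355·1.2751051 × 10^-4 = 1.0499133 × 10^-4.
SE(ȳ) = √(1.0499133 × 10^-4) = 0.0102.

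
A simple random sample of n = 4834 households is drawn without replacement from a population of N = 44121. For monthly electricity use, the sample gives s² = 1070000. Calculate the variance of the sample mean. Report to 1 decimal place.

197.1

Under SRS without replacement, Var(ȳ) = (1 − f)·s²/n with f = n/N = 4834/44121 = 0.10956234.
Var(ȳ) = (1 − 0.10956234)·1070000/4834 = 0.89043766·221.34878 = 197.09729.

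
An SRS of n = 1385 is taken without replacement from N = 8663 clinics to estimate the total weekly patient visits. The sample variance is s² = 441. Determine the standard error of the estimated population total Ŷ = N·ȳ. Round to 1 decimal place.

Var(Ŷ) = N²·Var(ȳ) = N²·(1 − n/N)·s²/n.
f = 1385/8663 = 0.15987533; Var(ȳ) = 0.84012467·441/1385 = 0.2675054.
Var(Ŷ) = 8663² · 0.2675054 = 2.007563 × 10^7.
SE(Ŷ) = √(2.007563 × 10^7) = 4480.6.

4480.6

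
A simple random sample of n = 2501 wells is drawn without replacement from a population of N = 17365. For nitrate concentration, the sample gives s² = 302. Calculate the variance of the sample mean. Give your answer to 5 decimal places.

0.10336

Under SRS without replacement, Var(ȳ) = (1 − f)·s²/n with f = n/N = 2501/17365 = 0.14402534.
Var(ȳ) = (1 − 0.14402534)·302/2501 = 0.85597466·0.1207517 = 0.10336039.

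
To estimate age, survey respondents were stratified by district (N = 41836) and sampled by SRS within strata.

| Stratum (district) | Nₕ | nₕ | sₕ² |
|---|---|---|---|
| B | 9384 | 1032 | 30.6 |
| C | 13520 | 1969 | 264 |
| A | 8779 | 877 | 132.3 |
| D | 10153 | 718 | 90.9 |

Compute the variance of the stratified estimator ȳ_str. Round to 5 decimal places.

0.02620

Var(ȳ_str) = Σₕ Wₕ²(1 − fₕ)sₕ²/nₕ with Wₕ = Nₕ/N, N = 41836.
B: Wₕ = 0.22430443; term = 0.22430443²·(1 − 0.10997442)·30.6/1032 = 0.001327761.
C: Wₕ = 0.32316665; term = 0.32316665²·(1 − 0.14563609)·264/1969 = 0.011963388.
A: Wₕ = 0.20984320; term = 0.20984320²·(1 − 0.09989748)·132.3/877 = 0.0059791854.
D: Wₕ = 0.24268573; term = 0.24268573²·(1 − 0.07071801)·90.9/718 = 0.0069290775.
Sum = 0.026199412.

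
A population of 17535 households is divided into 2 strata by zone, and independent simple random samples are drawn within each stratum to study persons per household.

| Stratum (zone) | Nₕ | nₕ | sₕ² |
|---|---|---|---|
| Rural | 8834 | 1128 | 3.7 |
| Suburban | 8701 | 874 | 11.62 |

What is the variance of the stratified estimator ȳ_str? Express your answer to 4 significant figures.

Var(ȳ_str) = Σₕ Wₕ²(1 − fₕ)sₕ²/nₕ with Wₕ = Nₕ/N, N = 17535.
Rural: Wₕ = 0.50379242; term = 0.50379242²·(1 − 0.12768848)·3.7/1128 = 7.2621879 × 10^-4.
Suburban: Wₕ = 0.49620758; term = 0.49620758²·(1 − 0.10044822)·11.62/874 = 0.0029447448.
Sum = 0.0036709636.

0.003671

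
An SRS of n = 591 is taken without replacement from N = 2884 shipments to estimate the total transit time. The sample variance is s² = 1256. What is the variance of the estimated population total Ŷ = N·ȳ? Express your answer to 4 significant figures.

Var(Ŷ) = N²·Var(ȳ) = N²·(1 − n/N)·s²/n.
f = 591/2884 = 0.20492372; Var(ȳ) = 0.79507628·1256/591 = 1.6897053.
Var(Ŷ) = 2884² · 1.6897053 = 1.4054049 × 10^7.

1.405 × 10^7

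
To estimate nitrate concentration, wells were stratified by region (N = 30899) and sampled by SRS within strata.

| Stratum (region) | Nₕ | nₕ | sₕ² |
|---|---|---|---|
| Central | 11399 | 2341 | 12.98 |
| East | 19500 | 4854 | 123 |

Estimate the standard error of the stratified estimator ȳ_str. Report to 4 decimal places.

Var(ȳ_str) = Σₕ Wₕ²(1 − fₕ)sₕ²/nₕ with Wₕ = Nₕ/N, N = 30899.
Central: Wₕ = 0.36891162; term = 0.36891162²·(1 − 0.20536889)·12.98/2341 = 5.996302 × 10^-4.
East: Wₕ = 0.63108838; term = 0.63108838²·(1 − 0.24892308)·123/4854 = 0.0075800162.
Sum = 0.0081796464.
SE = √(0.0081796464) = 0.0904.

0.0904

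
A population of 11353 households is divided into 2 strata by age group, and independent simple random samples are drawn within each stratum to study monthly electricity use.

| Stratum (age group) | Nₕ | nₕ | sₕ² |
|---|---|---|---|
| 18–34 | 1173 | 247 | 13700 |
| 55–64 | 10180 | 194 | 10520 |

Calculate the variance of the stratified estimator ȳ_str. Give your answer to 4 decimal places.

43.2367

Var(ȳ_str) = Σₕ Wₕ²(1 − fₕ)sₕ²/nₕ with Wₕ = Nₕ/N, N = 11353.
18–34: Wₕ = 0.10332071; term = 0.10332071²·(1 − 0.21057118)·13700/247 = 0.46742435.
55–64: Wₕ = 0.89667929; term = 0.89667929²·(1 − 0.01905697)·10520/194 = 42.769293.
Sum = 43.236717.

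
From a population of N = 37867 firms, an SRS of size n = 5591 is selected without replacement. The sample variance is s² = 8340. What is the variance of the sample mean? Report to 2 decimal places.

1.27

Under SRS without replacement, Var(ȳ) = (1 − f)·s²/n with f = n/N = 5591/37867 = 0.14764835.
Var(ȳ) = (1 − 0.14764835)·8340/5591 = 0.85235165·1.4916831 = 1.2714385.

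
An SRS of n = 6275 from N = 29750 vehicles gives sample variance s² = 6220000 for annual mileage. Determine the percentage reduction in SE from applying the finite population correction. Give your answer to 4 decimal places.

11.1701

f = n/N = 6275/29750 = 0.21092437.
SE_no-fpc = √(s²/n) = 31.483886; SE_fpc = √((1−f)s²/n) = 27.967113.
Ratio = √(1−f) = 0.88829929. Reduction = 100·(1 − 0.88829929) = 11.1701%.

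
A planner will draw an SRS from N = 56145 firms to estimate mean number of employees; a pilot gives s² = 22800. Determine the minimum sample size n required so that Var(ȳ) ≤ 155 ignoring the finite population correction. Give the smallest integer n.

148

Without fpc, n₀ = s²/D = 22800/155 = 147.0968.
Rounding up, n = 148.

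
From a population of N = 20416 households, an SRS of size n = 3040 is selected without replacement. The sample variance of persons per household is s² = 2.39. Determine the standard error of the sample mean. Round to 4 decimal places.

Under SRS without replacement, Var(ȳ) = (1 − f)·s²/n with f = n/N = 3040/20416 = 0.14890282.
Var(ȳ) = (1 − 0.14890282)·2.39/3040 = 0.85109718·7.8618421 × 10^-4 = 6.6911916 × 10^-4.
SE(ȳ) = √(6.6911916 × 10^-4) = 0.0259.

0.0259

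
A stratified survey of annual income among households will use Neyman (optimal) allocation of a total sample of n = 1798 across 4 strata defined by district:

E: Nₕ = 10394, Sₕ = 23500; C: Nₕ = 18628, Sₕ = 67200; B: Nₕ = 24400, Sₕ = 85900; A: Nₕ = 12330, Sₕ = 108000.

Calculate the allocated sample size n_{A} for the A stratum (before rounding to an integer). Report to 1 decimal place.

Neyman allocation: nₕ = n·NₕSₕ / Σⱼ NⱼSⱼ.
Σ NⱼSⱼ = 10394·23500 + 18628·67200 + 24400·85900 + 12330·108000 = 4.9236606 × 10^9.
n_{A} = 1798·12330·108000 / (4.9236606 × 10^9) = 486.3.

486.3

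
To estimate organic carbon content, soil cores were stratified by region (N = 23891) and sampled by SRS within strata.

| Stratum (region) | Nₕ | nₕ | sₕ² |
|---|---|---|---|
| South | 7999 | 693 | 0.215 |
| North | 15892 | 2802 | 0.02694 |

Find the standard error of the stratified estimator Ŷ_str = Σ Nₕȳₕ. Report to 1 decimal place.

141.9

Var(Ŷ_str) = Σₕ Nₕ²(1 − fₕ)sₕ²/nₕ.
South: 7999²·(1 − 693/7999)·0.215/693 = 18130.951.
North: 15892²·(1 − 2802/15892)·0.02694/2802 = 2000.0814.
Sum = 20131.032.
SE = √(20131.032) = 141.9.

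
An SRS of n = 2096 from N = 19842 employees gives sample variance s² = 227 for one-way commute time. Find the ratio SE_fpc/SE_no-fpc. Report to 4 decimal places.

f = n/N = 2096/19842 = 0.10563451.
SE_no-fpc = √(s²/n) = 0.32909197; SE_fpc = √((1−f)s²/n) = 0.31122524.
Ratio = √(1−f) = 0.94570899.

0.9457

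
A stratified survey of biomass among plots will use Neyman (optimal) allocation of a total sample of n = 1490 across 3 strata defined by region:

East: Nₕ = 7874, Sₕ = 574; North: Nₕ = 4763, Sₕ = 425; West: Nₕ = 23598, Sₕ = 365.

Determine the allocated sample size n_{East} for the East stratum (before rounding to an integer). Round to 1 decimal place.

Neyman allocation: nₕ = n·NₕSₕ / Σⱼ NⱼSⱼ.
Σ NⱼSⱼ = 7874·574 + 4763·425 + 23598·365 = 1.5157221 × 10^7.
n_{East} = 1490·7874·574 / (1.5157221 × 10^7) = 444.3.

444.3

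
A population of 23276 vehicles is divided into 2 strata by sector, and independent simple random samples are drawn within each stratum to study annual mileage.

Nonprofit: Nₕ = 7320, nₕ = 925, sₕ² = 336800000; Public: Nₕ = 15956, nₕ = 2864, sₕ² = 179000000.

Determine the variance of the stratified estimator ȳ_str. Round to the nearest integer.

55559

Var(ȳ_str) = Σₕ Wₕ²(1 − fₕ)sₕ²/nₕ with Wₕ = Nₕ/N, N = 23276.
Nonprofit: Wₕ = 0.31448703; term = 0.31448703²·(1 − 0.12636612)·336800000/925 = 31460.476.
Public: Wₕ = 0.68551297; term = 0.68551297²·(1 − 0.17949361)·179000000/2864 = 24098.685.
Sum = 55559.161.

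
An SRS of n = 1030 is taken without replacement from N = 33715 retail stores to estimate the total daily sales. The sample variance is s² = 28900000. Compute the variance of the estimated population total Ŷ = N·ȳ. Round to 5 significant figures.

Var(Ŷ) = N²·Var(ȳ) = N²·(1 − n/N)·s²/n.
f = 1030/33715 = 0.03055020; Var(ȳ) = 0.96944980·28900000/1030 = 27201.067.
Var(Ŷ) = 33715² · 27201.067 = 3.0919486 × 10^13.

3.0919 × 10^13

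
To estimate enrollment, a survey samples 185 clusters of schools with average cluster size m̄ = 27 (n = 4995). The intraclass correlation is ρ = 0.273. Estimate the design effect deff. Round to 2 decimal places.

deff = 1 + (27 − 1)·0.273 = 1 + 7.098 = 8.098.

8.10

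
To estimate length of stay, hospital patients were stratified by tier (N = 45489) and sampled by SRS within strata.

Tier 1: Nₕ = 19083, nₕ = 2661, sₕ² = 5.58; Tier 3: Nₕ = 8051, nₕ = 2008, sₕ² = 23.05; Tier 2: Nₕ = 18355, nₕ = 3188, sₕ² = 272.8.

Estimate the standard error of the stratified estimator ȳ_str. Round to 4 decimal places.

0.1100

Var(ȳ_str) = Σₕ Wₕ²(1 − fₕ)sₕ²/nₕ with Wₕ = Nₕ/N, N = 45489.
Tier 1: Wₕ = 0.41950801; term = 0.41950801²·(1 − 0.13944348)·5.58/2661 = 3.1757715 × 10^-4.
Tier 3: Wₕ = 0.17698784; term = 0.17698784²·(1 − 0.24941001)·23.05/2008 = 2.6989626 × 10^-4.
Tier 2: Wₕ = 0.40350414; term = 0.40350414²·(1 − 0.17368564)·272.8/3188 = 0.011512439.
Sum = 0.012099912.
SE = √(0.012099912) = 0.1100.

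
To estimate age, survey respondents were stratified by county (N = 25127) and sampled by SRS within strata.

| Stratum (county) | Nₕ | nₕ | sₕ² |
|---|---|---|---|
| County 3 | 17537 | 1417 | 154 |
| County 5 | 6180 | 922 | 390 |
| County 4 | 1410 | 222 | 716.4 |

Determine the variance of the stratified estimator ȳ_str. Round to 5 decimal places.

0.07899

Var(ȳ_str) = Σₕ Wₕ²(1 − fₕ)sₕ²/nₕ with Wₕ = Nₕ/N, N = 25127.
County 3: Wₕ = 0.69793449; term = 0.69793449²·(1 − 0.08080059)·154/1417 = 0.048661997.
County 5: Wₕ = 0.24595057; term = 0.24595057²·(1 − 0.14919094)·390/922 = 0.021770152.
County 4: Wₕ = 0.05611494; term = 0.05611494²·(1 − 0.15744681)·716.4/222 = 0.0085616383.
Sum = 0.078993787.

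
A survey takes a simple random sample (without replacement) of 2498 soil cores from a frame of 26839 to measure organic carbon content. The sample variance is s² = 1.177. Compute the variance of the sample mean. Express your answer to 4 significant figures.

Under SRS without replacement, Var(ȳ) = (1 − f)·s²/n with f = n/N = 2498/26839 = 0.09307351.
Var(ȳ) = (1 − 0.09307351)·1.177/2498 = 0.90692649·4.7117694 × 10^-4 = 4.2732285 × 10^-4.

4.273 × 10^-4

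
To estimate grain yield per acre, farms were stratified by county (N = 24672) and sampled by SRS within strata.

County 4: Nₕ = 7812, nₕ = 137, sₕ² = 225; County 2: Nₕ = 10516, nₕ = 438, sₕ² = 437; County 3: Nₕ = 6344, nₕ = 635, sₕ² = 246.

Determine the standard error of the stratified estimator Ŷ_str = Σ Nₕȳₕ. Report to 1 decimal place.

14772.9

Var(Ŷ_str) = Σₕ Nₕ²(1 − fₕ)sₕ²/nₕ.
County 4: 7812²·(1 − 137/7812)·225/137 = 9.846969 × 10^7.
County 2: 10516²·(1 − 438/10516)·437/438 = 1.0573828 × 10^8.
County 3: 6344²·(1 − 635/6344)·246/635 = 1.403087 × 10^7.
Sum = 2.1823884 × 10^8.
SE = √(2.1823884 × 10^8) = 14772.9.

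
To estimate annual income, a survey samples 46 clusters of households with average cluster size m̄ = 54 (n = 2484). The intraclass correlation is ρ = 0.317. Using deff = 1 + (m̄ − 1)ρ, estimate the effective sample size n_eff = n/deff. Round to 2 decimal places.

deff = 1 + (54 − 1)·0.317 = 1 + 16.801 = 17.801.
n_eff = 2484 / 17.801 = 139.54.

139.54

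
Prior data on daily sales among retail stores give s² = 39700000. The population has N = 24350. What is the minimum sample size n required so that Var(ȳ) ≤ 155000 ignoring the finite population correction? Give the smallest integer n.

257

Without fpc, n₀ = s²/D = 39700000/155000 = 256.1290.
Rounding up, n = 257.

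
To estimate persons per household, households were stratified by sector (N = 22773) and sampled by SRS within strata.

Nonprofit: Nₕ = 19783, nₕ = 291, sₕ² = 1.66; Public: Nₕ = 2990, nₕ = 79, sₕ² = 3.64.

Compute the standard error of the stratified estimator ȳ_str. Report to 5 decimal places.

Var(ȳ_str) = Σₕ Wₕ²(1 − fₕ)sₕ²/nₕ with Wₕ = Nₕ/N, N = 22773.
Nonprofit: Wₕ = 0.86870417; term = 0.86870417²·(1 − 0.01470960)·1.66/291 = 0.004241536.
Public: Wₕ = 0.13129583; term = 0.13129583²·(1 − 0.02642140)·3.64/79 = 7.7329855 × 10^-4.
Sum = 0.0050148346.
SE = √(0.0050148346) = 0.07082.

0.07082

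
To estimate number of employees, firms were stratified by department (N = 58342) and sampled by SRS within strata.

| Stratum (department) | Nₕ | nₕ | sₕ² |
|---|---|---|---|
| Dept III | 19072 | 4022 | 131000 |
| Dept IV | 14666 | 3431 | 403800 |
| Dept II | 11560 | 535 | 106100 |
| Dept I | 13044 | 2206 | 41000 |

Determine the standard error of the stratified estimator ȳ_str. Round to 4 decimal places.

Var(ȳ_str) = Σₕ Wₕ²(1 − fₕ)sₕ²/nₕ with Wₕ = Nₕ/N, N = 58342.
Dept III: Wₕ = 0.32690000; term = 0.32690000²·(1 − 0.21088507)·131000/4022 = 2.7466248.
Dept IV: Wₕ = 0.25137980; term = 0.25137980²·(1 − 0.23394245)·403800/3431 = 5.6972822.
Dept II: Wₕ = 0.19814199; term = 0.19814199²·(1 − 0.04628028)·106100/535 = 7.425666.
Dept I: Wₕ = 0.22357821; term = 0.22357821²·(1 − 0.16911990)·41000/2206 = 0.77192598.
Sum = 16.641499.
SE = √(16.641499) = 4.0794.

4.0794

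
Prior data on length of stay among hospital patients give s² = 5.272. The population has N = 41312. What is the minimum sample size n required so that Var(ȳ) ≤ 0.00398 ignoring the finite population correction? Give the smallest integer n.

1325

Without fpc, n₀ = s²/D = 5.272/0.00398 = 1324.6231.
Rounding up, n = 1325.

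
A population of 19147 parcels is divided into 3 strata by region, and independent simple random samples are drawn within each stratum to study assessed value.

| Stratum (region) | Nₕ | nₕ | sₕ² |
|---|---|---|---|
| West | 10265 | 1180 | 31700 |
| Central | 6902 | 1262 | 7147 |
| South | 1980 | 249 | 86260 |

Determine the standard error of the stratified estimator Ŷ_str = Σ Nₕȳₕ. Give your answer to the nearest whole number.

Var(Ŷ_str) = Σₕ Nₕ²(1 − fₕ)sₕ²/nₕ.
West: 10265²·(1 − 1180/10265)·31700/1180 = 2.5053081 × 10^9.
Central: 6902²·(1 − 1262/6902)·7147/1262 = 2.2045426 × 10^8.
South: 1980²·(1 − 249/1980)·86260/249 = 1.1873325 × 10^9.
Sum = 3.9130949 × 10^9.
SE = √(3.9130949 × 10^9) = 62555.

62555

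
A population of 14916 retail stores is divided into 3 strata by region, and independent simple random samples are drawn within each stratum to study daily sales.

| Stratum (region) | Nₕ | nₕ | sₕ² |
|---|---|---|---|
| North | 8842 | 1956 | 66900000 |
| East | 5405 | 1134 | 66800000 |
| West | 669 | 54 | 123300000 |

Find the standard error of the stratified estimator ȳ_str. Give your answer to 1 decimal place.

140.3

Var(ȳ_str) = Σₕ Wₕ²(1 − fₕ)sₕ²/nₕ with Wₕ = Nₕ/N, N = 14916.
North: Wₕ = 0.59278627; term = 0.59278627²·(1 − 0.22121692)·66900000/1956 = 9359.875.
East: Wₕ = 0.36236256; term = 0.36236256²·(1 − 0.20980574)·66800000/1134 = 6112.0082.
West: Wₕ = 0.04485117; term = 0.04485117²·(1 − 0.08071749)·123300000/54 = 4222.4625.
Sum = 19694.346.
SE = √(19694.346) = 140.3.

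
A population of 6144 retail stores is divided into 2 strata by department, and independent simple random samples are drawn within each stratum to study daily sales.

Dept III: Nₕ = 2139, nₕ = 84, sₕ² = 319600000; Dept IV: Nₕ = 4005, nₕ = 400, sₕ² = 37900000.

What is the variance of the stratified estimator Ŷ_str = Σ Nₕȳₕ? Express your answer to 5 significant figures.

Var(Ŷ_str) = Σₕ Nₕ²(1 − fₕ)sₕ²/nₕ.
Dept III: 2139²·(1 − 84/2139)·319600000/84 = 1.6724383 × 10^13.
Dept IV: 4005²·(1 − 400/4005)·37900000/400 = 1.3680029 × 10^12.
Sum = 1.8092386 × 10^13.

1.8092 × 10^13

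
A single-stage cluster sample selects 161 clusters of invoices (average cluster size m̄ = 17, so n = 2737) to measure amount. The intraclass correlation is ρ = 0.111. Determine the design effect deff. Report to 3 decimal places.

2.776

deff = 1 + (17 − 1)·0.111 = 1 + 1.776 = 2.776.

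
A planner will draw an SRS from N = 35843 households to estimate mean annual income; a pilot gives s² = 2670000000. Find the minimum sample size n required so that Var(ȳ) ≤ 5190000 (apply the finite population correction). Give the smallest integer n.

Without fpc, n₀ = s²/D = 2670000000/5190000 = 514.4509.
With fpc, (1 − n/N)·s²/n ≤ D requires n ≥ n₀/(1 + n₀/N) = 514.4509/(1 + 514.4509/35843) = 507.1715.
Rounding up, n = 508.

508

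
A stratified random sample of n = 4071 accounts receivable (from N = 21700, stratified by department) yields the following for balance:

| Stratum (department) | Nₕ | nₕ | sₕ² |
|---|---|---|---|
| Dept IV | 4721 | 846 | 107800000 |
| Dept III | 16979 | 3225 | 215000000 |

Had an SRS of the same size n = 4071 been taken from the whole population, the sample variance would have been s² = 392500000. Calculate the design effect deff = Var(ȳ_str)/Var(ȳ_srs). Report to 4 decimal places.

Var(ȳ_str) = Σ Wₕ²(1−fₕ)sₕ²/nₕ with Wₕ = Nₕ/21700:
  Dept IV: (4721/21700)²·(1−846/4721)·107800000/846 = 4950.3355
  Dept III: (16979/21700)²·(1−3225/16979)·215000000/3225 = 33062.097
  → Var(ȳ_str) = 38012.433.
Var(ȳ_srs) = (1 − 4071/21700)·392500000/4071 = 78326.1.
deff = 38012.433 / 78326.1 = 0.4853.

0.4853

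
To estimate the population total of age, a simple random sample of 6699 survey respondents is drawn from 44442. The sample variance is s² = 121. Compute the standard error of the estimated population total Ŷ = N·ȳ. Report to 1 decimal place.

Var(Ŷ) = N²·Var(ȳ) = N²·(1 − n/N)·s²/n.
f = 6699/44442 = 0.15073579; Var(ȳ) = 0.84926421·121/6699 = 0.015339748.
Var(Ŷ) = 44442² · 0.015339748 = 3.0297404 × 10^7.
SE(Ŷ) = √(3.0297404 × 10^7) = 5504.3.

5504.3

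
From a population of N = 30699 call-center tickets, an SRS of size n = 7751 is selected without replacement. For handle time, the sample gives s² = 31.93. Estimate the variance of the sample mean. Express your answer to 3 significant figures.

Under SRS without replacement, Var(ȳ) = (1 − f)·s²/n with f = n/N = 7751/30699 = 0.25248379.
Var(ȳ) = (1 − 0.25248379)·31.93/7751 = 0.74751621·0.0041194685 = 0.0030793694.

0.00308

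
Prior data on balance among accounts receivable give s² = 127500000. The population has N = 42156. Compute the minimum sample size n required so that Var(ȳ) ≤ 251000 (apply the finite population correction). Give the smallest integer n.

502

Without fpc, n₀ = s²/D = 127500000/251000 = 507.9681.
With fpc, (1 − n/N)·s²/n ≤ D requires n ≥ n₀/(1 + n₀/N) = 507.9681/(1 + 507.9681/42156) = 501.9201.
Rounding up, n = 502.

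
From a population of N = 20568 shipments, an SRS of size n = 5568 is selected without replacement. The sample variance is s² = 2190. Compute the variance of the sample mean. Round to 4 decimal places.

0.2868

Under SRS without replacement, Var(ȳ) = (1 − f)·s²/n with f = n/N = 5568/20568 = 0.27071179.
Var(ȳ) = (1 − 0.27071179)·2190/5568 = 0.72928821·0.39331897 = 0.28684289.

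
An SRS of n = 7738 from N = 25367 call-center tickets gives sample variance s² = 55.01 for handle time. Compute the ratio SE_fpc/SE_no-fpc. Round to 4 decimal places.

0.8336

f = n/N = 7738/25367 = 0.30504198.
SE_no-fpc = √(s²/n) = 0.084315314; SE_fpc = √((1−f)s²/n) = 0.070288738.
Ratio = √(1−f) = 0.83364142.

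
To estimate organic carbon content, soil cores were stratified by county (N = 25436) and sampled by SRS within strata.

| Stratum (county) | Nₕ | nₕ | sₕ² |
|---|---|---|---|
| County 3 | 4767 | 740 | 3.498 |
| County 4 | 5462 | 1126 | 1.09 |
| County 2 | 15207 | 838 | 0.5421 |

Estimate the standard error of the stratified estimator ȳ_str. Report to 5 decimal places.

0.01985

Var(ȳ_str) = Σₕ Wₕ²(1 − fₕ)sₕ²/nₕ with Wₕ = Nₕ/N, N = 25436.
County 3: Wₕ = 0.18741154; term = 0.18741154²·(1 − 0.15523390)·3.498/740 = 1.4025464 × 10^-4.
County 4: Wₕ = 0.21473502; term = 0.21473502²·(1 − 0.20615159)·1.09/1126 = 3.5434919 × 10^-5.
County 2: Wₕ = 0.59785344; term = 0.59785344²·(1 − 0.05510620)·0.5421/838 = 2.1847807 × 10^-4.
Sum = 3.9416763 × 10^-4.
SE = √(3.9416763 × 10^-4) = 0.01985.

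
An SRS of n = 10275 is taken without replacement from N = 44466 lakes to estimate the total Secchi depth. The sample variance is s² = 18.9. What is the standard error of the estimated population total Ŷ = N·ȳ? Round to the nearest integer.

1672

Var(Ŷ) = N²·Var(ȳ) = N²·(1 − n/N)·s²/n.
f = 10275/44466 = 0.23107543; Var(ȳ) = 0.76892457·18.9/10275 = 0.0014143722.
Var(Ŷ) = 44466² · 0.0014143722 = 2.7965323 × 10^6.
SE(Ŷ) = √(2.7965323 × 10^6) = 1672.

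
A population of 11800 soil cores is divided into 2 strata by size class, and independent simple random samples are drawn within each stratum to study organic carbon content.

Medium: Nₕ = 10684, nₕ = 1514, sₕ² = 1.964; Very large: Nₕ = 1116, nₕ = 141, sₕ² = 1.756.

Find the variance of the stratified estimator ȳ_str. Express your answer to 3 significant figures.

0.00101

Var(ȳ_str) = Σₕ Wₕ²(1 − fₕ)sₕ²/nₕ with Wₕ = Nₕ/N, N = 11800.
Medium: Wₕ = 0.90542373; term = 0.90542373²·(1 − 0.14170723)·1.964/1514 = 9.1275624 × 10^-4.
Very large: Wₕ = 0.09457627; term = 0.09457627²·(1 − 0.12634409)·1.756/141 = 9.7321814 × 10^-5.
Sum = 0.0010100781.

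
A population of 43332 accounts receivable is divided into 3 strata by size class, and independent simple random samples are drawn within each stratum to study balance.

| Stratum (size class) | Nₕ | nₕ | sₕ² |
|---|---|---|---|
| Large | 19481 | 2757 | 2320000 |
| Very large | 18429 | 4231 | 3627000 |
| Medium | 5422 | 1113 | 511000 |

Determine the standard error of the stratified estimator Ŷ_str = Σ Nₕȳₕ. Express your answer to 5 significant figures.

Var(Ŷ_str) = Σₕ Nₕ²(1 − fₕ)sₕ²/nₕ.
Large: 19481²·(1 − 2757/19481)·2320000/2757 = 2.7415907 × 10^11.
Very large: 18429²·(1 − 4231/18429)·3627000/4231 = 2.2430217 × 10^11.
Medium: 5422²·(1 − 1113/5422)·511000/1113 = 1.0726592 × 10^10.
Sum = 5.0918783 × 10^11.
SE = √(5.0918783 × 10^11) = 713570.

713570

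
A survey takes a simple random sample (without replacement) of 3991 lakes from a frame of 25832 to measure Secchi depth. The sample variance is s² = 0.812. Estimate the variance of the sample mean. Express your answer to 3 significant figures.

1.72 × 10^-4

Under SRS without replacement, Var(ȳ) = (1 − f)·s²/n with f = n/N = 3991/25832 = 0.15449830.
Var(ȳ) = (1 − 0.15449830)·0.812/3991 = 0.84550170·2.0345778 × 10^-4 = 1.720239 × 10^-4.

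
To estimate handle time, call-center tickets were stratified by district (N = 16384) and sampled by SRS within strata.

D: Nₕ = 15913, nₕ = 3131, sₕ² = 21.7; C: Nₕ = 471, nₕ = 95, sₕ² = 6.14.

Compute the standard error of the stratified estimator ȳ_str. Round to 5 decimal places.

Var(ȳ_str) = Σₕ Wₕ²(1 − fₕ)sₕ²/nₕ with Wₕ = Nₕ/N, N = 16384.
D: Wₕ = 0.97125244; term = 0.97125244²·(1 − 0.19675737)·21.7/3131 = 0.0052515519.
C: Wₕ = 0.02874756; term = 0.02874756²·(1 − 0.20169851)·6.14/95 = 4.2639651 × 10^-5.
Sum = 0.0052941916.
SE = √(0.0052941916) = 0.07276.

0.07276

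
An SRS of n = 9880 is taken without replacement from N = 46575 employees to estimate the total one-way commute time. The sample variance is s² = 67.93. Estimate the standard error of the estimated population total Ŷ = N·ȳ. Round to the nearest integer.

Var(Ŷ) = N²·Var(ȳ) = N²·(1 − n/N)·s²/n.
f = 9880/46575 = 0.21213097; Var(ȳ) = 0.78786903·67.93/9880 = 0.0054169983.
Var(Ŷ) = 46575² · 0.0054169983 = 1.1750719 × 10^7.
SE(Ŷ) = √(1.1750719 × 10^7) = 3428.

3428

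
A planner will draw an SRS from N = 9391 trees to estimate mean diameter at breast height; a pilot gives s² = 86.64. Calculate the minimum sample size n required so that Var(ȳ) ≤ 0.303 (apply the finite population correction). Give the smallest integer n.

278

Without fpc, n₀ = s²/D = 86.64/0.303 = 285.9406.
With fpc, (1 − n/N)·s²/n ≤ D requires n ≥ n₀/(1 + n₀/N) = 285.9406/(1 + 285.9406/9391) = 277.4914.
Rounding up, n = 278.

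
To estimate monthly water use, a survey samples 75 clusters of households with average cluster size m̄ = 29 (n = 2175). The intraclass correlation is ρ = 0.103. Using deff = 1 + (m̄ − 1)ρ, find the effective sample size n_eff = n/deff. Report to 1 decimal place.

560.0

deff = 1 + (29 − 1)·0.103 = 1 + 2.884 = 3.884.
n_eff = 2175 / 3.884 = 560.0.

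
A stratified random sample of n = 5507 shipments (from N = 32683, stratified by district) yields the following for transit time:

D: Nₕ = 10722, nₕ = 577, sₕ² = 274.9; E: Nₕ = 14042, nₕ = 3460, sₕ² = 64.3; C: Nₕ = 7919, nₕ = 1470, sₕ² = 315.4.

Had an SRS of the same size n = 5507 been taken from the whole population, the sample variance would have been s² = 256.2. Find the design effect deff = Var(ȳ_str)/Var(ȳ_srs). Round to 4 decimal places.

Var(ȳ_str) = Σ Wₕ²(1−fₕ)sₕ²/nₕ with Wₕ = Nₕ/32683:
  D: (10722/32683)²·(1−577/10722)·274.9/577 = 0.048515773
  E: (14042/32683)²·(1−3460/14042)·64.3/3460 = 0.0025851621
  C: (7919/32683)²·(1−1470/7919)·315.4/1470 = 0.010258013
  → Var(ȳ_str) = 0.061358948.
Var(ȳ_srs) = (1 − 5507/32683)·256.2/5507 = 0.03868367.
deff = 0.061358948 / 0.03868367 = 1.5862.

1.5862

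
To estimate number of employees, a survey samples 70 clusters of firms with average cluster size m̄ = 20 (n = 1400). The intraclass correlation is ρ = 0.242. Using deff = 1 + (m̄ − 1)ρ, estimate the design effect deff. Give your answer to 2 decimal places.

5.60

deff = 1 + (20 − 1)·0.242 = 1 + 4.598 = 5.598.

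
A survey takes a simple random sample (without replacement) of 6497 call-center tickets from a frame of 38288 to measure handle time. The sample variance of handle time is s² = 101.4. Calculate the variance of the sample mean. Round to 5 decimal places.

0.01296

Under SRS without replacement, Var(ȳ) = (1 − f)·s²/n with f = n/N = 6497/38288 = 0.16968763.
Var(ȳ) = (1 − 0.16968763)·101.4/6497 = 0.83031237·0.015607203 = 0.012958854.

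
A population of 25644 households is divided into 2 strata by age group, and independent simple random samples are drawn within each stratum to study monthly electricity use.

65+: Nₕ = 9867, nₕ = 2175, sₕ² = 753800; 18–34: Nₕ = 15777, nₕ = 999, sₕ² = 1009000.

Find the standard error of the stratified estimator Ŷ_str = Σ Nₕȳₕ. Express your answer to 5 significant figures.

511650

Var(Ŷ_str) = Σₕ Nₕ²(1 − fₕ)sₕ²/nₕ.
65+: 9867²·(1 − 2175/9867)·753800/2175 = 2.6303968 × 10^10.
18–34: 15777²·(1 − 999/15777)·1009000/999 = 2.3548636 × 10^11.
Sum = 2.6179033 × 10^11.
SE = √(2.6179033 × 10^11) = 511650.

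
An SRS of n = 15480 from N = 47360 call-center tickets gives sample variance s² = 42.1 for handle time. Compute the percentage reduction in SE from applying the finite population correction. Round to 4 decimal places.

f = n/N = 15480/47360 = 0.32685811.
SE_no-fpc = √(s²/n) = 0.052150151; SE_fpc = √((1−f)s²/n) = 0.042786709.
Ratio = √(1−f) = 0.82045225. Reduction = 100·(1 − 0.82045225) = 17.9548%.

17.9548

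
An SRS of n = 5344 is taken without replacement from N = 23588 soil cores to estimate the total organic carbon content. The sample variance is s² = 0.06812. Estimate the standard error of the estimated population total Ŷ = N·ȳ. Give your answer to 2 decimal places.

Var(Ŷ) = N²·Var(ȳ) = N²·(1 − n/N)·s²/n.
f = 5344/23588 = 0.22655588; Var(ȳ) = 0.77344412·0.06812/5344 = 9.8590969 × 10^-6.
Var(Ŷ) = 23588² · (9.8590969 × 10^-6) = 5485.5398.
SE(Ŷ) = √(5485.5398) = 74.06.

74.06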